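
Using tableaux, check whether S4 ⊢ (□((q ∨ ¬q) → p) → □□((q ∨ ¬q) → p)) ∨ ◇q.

Tableau for the negation ¬((□((q ∨ ¬q) → p) → □□((q ∨ ¬q) → p)) ∨ ◇q):
1. ¬((□((q ∨ ¬q) → p) → □□((q ∨ ¬q) → p)) ∨ ◇q), w0
2. ¬(□((q ∨ ¬q) → p) → □□((q ∨ ¬q) → p)), w0
3. ¬◇q, w0
4. □((q ∨ ¬q) → p), w0
5. ¬□□((q ∨ ¬q) → p), w0
6. ¬q, w0
7. (q ∨ ¬q) → p, w0
8. p, w0
9. ¬□((q ∨ ¬q) → p), w1
10. ¬q, w1
11. (q ∨ ¬q) → p, w1
12. p, w1
13. ¬((q ∨ ¬q) → p), w2
14. q ∨ ¬q, w2
15. ¬p, w2
16. ¬q, w2
17. (q ∨ ¬q) → p, w2
18. ¬(q ∨ ¬q), w2
19. q, w2
Accessibility: w0Rw0, w0Rw1, w0Rw2, w1Rw1, w1Rw2, w2Rw2
Branch closes: q and ¬q both at w2.
Every branch of the negation's tableau closes; the branch above is one of them.

Yes, valid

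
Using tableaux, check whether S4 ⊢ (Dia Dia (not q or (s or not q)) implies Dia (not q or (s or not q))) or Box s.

Tableau for the negation not ((Dia Dia (not q or (s or not q)) implies Dia (not q or (s or not q))) or Box s):
1. not ((Dia Dia (not q or (s or not q)) implies Dia (not q or (s or not q))) or Box s), u
2. not (Dia Dia (not q or (s or not q)) implies Dia (not q or (s or not q))), u   [neg-or-rule on 1]
3. not Box s, u   [neg-or-rule on 1]
4. Dia Dia (not q or (s or not q)), u   [neg-implies-rule on 2]
5. not Dia (not q or (s or not q)), u   [neg-implies-rule on 2]
6. not (not q or (s or not q)), u   [neg-Dia-rule on 5 via uRu]
7. q, u   [neg-or-rule on 6]
8. not (s or not q), u   [neg-or-rule on 6]
9. not s, u   [neg-or-rule on 8]
10. not s, v   [neg-Box-rule on 3: fresh world v, uRv]
11. not (not q or (s or not q)), v   [neg-Dia-rule on 5 via uRv]
12. q, v   [neg-or-rule on 11]
13. not (s or not q), v   [neg-or-rule on 11]
14. Dia (not q or (s or not q)), w   [Dia-rule on 4: fresh world w, uRw]
15. not (not q or (s or not q)), w   [neg-Dia-rule on 5 via uRw]
16. q, w   [neg-or-rule on 15]
17. not (s or not q), w   [neg-or-rule on 15]
18. not s, w   [neg-or-rule on 17]
19. not q or (s or not q), x   [Dia-rule on 14: fresh world x, wRx]
20. not (not q or (s or not q)), x   [neg-Dia-rule on 5 via uRx]
21. q, x   [neg-or-rule on 20]
22. not (s or not q), x   [neg-or-rule on 20]
23. not s, x   [neg-or-rule on 22]
24. s or not q, x   [or-rule on 19 (branches; this branch)]
25. not q, x   [or-rule on 24 (branches; this branch)]
Accessibility: uRu, uRv, uRw, uRx, vRv, wRw, wRx, xRx
Branch closes: q and not q both at x.
Every branch of the negation's tableau closes; the branch above is one of them.

Valid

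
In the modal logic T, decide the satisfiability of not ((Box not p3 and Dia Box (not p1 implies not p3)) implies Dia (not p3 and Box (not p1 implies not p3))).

Unsatisfiable (every branch closes)

1. not ((Box not p3 and Dia Box (not p1 implies not p3)) implies Dia (not p3 and Box (not p1 implies not p3))), 0
2. Box not p3 and Dia Box (not p1 implies not p3), 0
3. not Dia (not p3 and Box (not p1 implies not p3)), 0
4. Box not p3, 0
5. Dia Box (not p1 implies not p3), 0
6. not (not p3 and Box (not p1 implies not p3)), 0
7. not p3, 0
8. not Box (not p1 implies not p3), 0
9. Box (not p1 implies not p3), 1
10. not (not p3 and Box (not p1 implies not p3)), 1
11. not p3, 1
12. not p1 implies not p3, 1
13. not Box (not p1 implies not p3), 1
14. not (not p1 implies not p3), 2
15. not p1, 2
16. p3, 2
17. not (not p3 and Box (not p1 implies not p3)), 2
18. not p3, 2
Accessibility: 0R0, 0R1, 0R2, 1R1, 2R2
Branch closes: p3 and not p3 both at 2.
All branches of the tableau close; one closing branch shown above.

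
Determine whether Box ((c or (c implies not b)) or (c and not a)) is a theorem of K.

Tableau for the negation not Box ((c or (c implies not b)) or (c and not a)):
1. not Box ((c or (c implies not b)) or (c and not a)), w0
2. not ((c or (c implies not b)) or (c and not a)), w1   [neg-Box-rule on 1: fresh world w1, w0Rw1]
3. not (c or (c implies not b)), w1   [neg-or-rule on 2]
4. not (c and not a), w1   [neg-or-rule on 2]
5. not c, w1   [neg-or-rule on 3]
6. not (c implies not b), w1   [neg-or-rule on 3]
7. c, w1   [neg-implies-rule on 6]
8. b, w1   [neg-implies-rule on 6]
Accessibility: w0Rw1
Branch closes: c and not c both at w1.
All branches of the negation close; one closing branch shown above.

Valid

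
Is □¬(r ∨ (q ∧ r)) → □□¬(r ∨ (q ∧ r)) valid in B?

Tableau for the negation ¬(□¬(r ∨ (q ∧ r)) → □□¬(r ∨ (q ∧ r))):
1. ¬(□¬(r ∨ (q ∧ r)) → □□¬(r ∨ (q ∧ r))), w0
2. □¬(r ∨ (q ∧ r)), w0   [¬→-rule on 1]
3. ¬□□¬(r ∨ (q ∧ r)), w0   [¬→-rule on 1]
4. ¬(r ∨ (q ∧ r)), w0   [□-rule on 2 via w0Rw0]
5. ¬r, w0   [¬∨-rule on 4]
6. ¬(q ∧ r), w0   [¬∨-rule on 4]
7. ¬□¬(r ∨ (q ∧ r)), w1   [¬□-rule on 3: fresh world w1, w0Rw1]
8. ¬(r ∨ (q ∧ r)), w1   [□-rule on 2 via w0Rw1]
9. ¬r, w1   [¬∨-rule on 8]
10. ¬(q ∧ r), w1   [¬∨-rule on 8]
11. r ∨ (q ∧ r), w2   [¬□-rule on 7: fresh world w2, w1Rw2]
12. q ∧ r, w2   [∨-rule on 11 (branches; this branch)]
13. q, w2   [∧-rule on 12]
14. r, w2   [∧-rule on 12]
Accessibility: w0Rw0, w0Rw1, w1Rw0, w1Rw1, w1Rw2, w2Rw1, w2Rw2
The negation has an open branch (countermodel exists).

Invalid (countermodel exists)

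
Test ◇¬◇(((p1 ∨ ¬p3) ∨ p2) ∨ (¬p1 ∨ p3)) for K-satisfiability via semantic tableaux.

Yes, satisfiable

1. ◇¬◇(((p1 ∨ ¬p3) ∨ p2) ∨ (¬p1 ∨ p3)), u
2. ¬◇(((p1 ∨ ¬p3) ∨ p2) ∨ (¬p1 ∨ p3)), v
Accessibility: uRv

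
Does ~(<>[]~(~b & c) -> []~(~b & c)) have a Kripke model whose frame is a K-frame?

Satisfiable (open branch found)

1. ~(<>[]~(~b & c) -> []~(~b & c)), u
2. <>[]~(~b & c), u
3. ~[]~(~b & c), u
4. []~(~b & c), v
5. ~b & c, w
6. ~b, w
7. c, w
Accessibility: uRv, uRw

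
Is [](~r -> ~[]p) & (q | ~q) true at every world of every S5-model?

Tableau for the negation ~([](~r -> ~[]p) & (q | ~q)):
1. ~([](~r -> ~[]p) & (q | ~q)), u
2. ~[](~r -> ~[]p), u   [~&-rule on 1 (branches; this branch)]
3. ~(~r -> ~[]p), v   [~[]-rule on 2: fresh world v, uRv]
4. ~r, v   [~->-rule on 3]
5. []p, v   [~->-rule on 3]
6. p, u   [[]-rule on 5 via vRu]
7. p, v   [[]-rule on 5 via vRv]
Accessibility: uRu, uRv, vRu, vRv
The negation has an open branch (countermodel exists).

No, not valid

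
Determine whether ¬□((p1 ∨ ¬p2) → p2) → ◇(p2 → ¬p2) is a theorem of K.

Valid

Tableau for the negation ¬(¬□((p1 ∨ ¬p2) → p2) → ◇(p2 → ¬p2)):
1. ¬(¬□((p1 ∨ ¬p2) → p2) → ◇(p2 → ¬p2)), u
2. ¬□((p1 ∨ ¬p2) → p2), u
3. ¬◇(p2 → ¬p2), u
4. ¬((p1 ∨ ¬p2) → p2), v
5. p1 ∨ ¬p2, v
6. ¬p2, v
7. ¬(p2 → ¬p2), v
8. p2, v
Accessibility: uRv
Branch closes: p2 and ¬p2 both at v.
Every branch of the negation's tableau closes; the branch above is one of them.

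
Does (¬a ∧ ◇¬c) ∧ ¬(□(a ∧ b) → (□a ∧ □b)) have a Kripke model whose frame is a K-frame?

1. (¬a ∧ ◇¬c) ∧ ¬(□(a ∧ b) → (□a ∧ □b)), u
2. ¬a ∧ ◇¬c, u
3. ¬(□(a ∧ b) → (□a ∧ □b)), u
4. ¬a, u
5. ◇¬c, u
6. □(a ∧ b), u
7. ¬(□a ∧ □b), u
8. ¬□b, u
9. ¬c, v
10. a ∧ b, v
11. a, v
12. b, v
13. ¬b, w
14. a ∧ b, w
15. a, w
16. b, w
Accessibility: uRv, uRw
Branch closes: b and ¬b both at w.
Every branch closes; the branch above is one of them.

No, unsatisfiable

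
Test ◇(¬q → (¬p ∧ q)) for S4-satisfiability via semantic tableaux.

Satisfiable (open branch found)

1. ◇(¬q → (¬p ∧ q)), u
2. ¬q → (¬p ∧ q), v   [◇-rule on 1: fresh world v, uRv]
3. ¬p ∧ q, v   [→-rule on 2 (branches; this branch)]
4. ¬p, v   [∧-rule on 3]
5. q, v   [∧-rule on 3]
Accessibility: uRu, uRv, vRv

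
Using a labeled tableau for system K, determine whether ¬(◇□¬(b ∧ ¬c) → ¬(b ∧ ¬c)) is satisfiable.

Satisfiable (open branch found)

1. ¬(◇□¬(b ∧ ¬c) → ¬(b ∧ ¬c)), u
2. ◇□¬(b ∧ ¬c), u   [¬→-rule on 1]
3. b ∧ ¬c, u   [¬→-rule on 1]
4. b, u   [∧-rule on 3]
5. ¬c, u   [∧-rule on 3]
6. □¬(b ∧ ¬c), v   [◇-rule on 2: fresh world v, uRv]
Accessibility: uRv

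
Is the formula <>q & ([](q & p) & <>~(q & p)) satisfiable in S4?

Unsatisfiable (every branch closes)

1. <>q & ([](q & p) & <>~(q & p)), w0
2. <>q, w0
3. [](q & p) & <>~(q & p), w0
4. [](q & p), w0
5. <>~(q & p), w0
6. q & p, w0
7. q, w0
8. p, w0
9. q, w1
10. q & p, w1
11. p, w1
12. ~(q & p), w2
13. q & p, w2
14. q, w2
15. p, w2
16. ~p, w2
Accessibility: w0Rw0, w0Rw1, w0Rw2, w1Rw1, w2Rw2
Branch closes: p and ~p both at w2.
(One branch shown.) All branches close.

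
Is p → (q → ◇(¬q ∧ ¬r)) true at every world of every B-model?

Invalid (countermodel exists)

Tableau for the negation ¬(p → (q → ◇(¬q ∧ ¬r))):
1. ¬(p → (q → ◇(¬q ∧ ¬r))), w0
2. p, w0   [¬→-rule on 1]
3. ¬(q → ◇(¬q ∧ ¬r)), w0   [¬→-rule on 1]
4. q, w0   [¬→-rule on 3]
5. ¬◇(¬q ∧ ¬r), w0   [¬→-rule on 3]
6. ¬(¬q ∧ ¬r), w0   [¬◇-rule on 5 via w0Rw0]
7. r, w0   [¬∧-rule on 6 (branches; this branch)]
Accessibility: w0Rw0
The negation has an open branch (countermodel exists).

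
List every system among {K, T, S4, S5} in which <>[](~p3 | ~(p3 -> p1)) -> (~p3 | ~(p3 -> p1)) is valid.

S4-tableau for the negation ~(<>[](~p3 | ~(p3 -> p1)) -> (~p3 | ~(p3 -> p1))):
1. ~(<>[](~p3 | ~(p3 -> p1)) -> (~p3 | ~(p3 -> p1))), 0
2. <>[](~p3 | ~(p3 -> p1)), 0
3. ~(~p3 | ~(p3 -> p1)), 0
4. p3, 0
5. p3 -> p1, 0
6. p1, 0
7. [](~p3 | ~(p3 -> p1)), 1
8. ~p3 | ~(p3 -> p1), 1
9. ~(p3 -> p1), 1
10. p3, 1
11. ~p1, 1
Accessibility: 0R0, 0R1, 1R1
Complete open branch: countermodel on an S4-frame, so not valid in S4, nor in K, T (the same frame is also a K-frame and a T-frame).
S5-tableau for the negation ~(<>[](~p3 | ~(p3 -> p1)) -> (~p3 | ~(p3 -> p1))):
1. ~(<>[](~p3 | ~(p3 -> p1)) -> (~p3 | ~(p3 -> p1))), 0
2. <>[](~p3 | ~(p3 -> p1)), 0
3. ~(~p3 | ~(p3 -> p1)), 0
4. p3, 0
5. p3 -> p1, 0
6. p1, 0
7. [](~p3 | ~(p3 -> p1)), 1
8. ~p3 | ~(p3 -> p1), 0
9. ~p3 | ~(p3 -> p1), 1
10. ~(p3 -> p1), 0
11. ~p1, 0
Accessibility: 0R0, 0R1, 1R0, 1R1
Branch closes: p1 and ~p1 both at 0.
Every branch closes (one shown): valid in S5.

S5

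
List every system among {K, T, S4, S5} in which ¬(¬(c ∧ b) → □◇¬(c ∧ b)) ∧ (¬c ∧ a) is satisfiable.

K, T, S4

S4-tableau for the formula:
1. ¬(¬(c ∧ b) → □◇¬(c ∧ b)) ∧ (¬c ∧ a), 0
2. ¬(¬(c ∧ b) → □◇¬(c ∧ b)), 0
3. ¬c ∧ a, 0
4. ¬(c ∧ b), 0
5. ¬□◇¬(c ∧ b), 0
6. ¬c, 0
7. a, 0
8. ¬b, 0
9. ¬◇¬(c ∧ b), 1
10. c ∧ b, 1
11. c, 1
12. b, 1
Accessibility: 0R0, 0R1, 1R1
Complete open branch: satisfiable in S4, hence also in K, T (this S4-model is also a K-model and a T-model).
S5-tableau for the formula:
1. ¬(¬(c ∧ b) → □◇¬(c ∧ b)) ∧ (¬c ∧ a), 0
2. ¬(¬(c ∧ b) → □◇¬(c ∧ b)), 0
3. ¬c ∧ a, 0
4. ¬(c ∧ b), 0
5. ¬□◇¬(c ∧ b), 0
6. ¬c, 0
7. a, 0
8. ¬b, 0
9. ¬◇¬(c ∧ b), 1
10. c ∧ b, 0
11. c, 0
12. b, 0
Accessibility: 0R0, 0R1, 1R0, 1R1
Branch closes: c and ¬c both at 0.
Every branch closes (one shown): unsatisfiable in S5.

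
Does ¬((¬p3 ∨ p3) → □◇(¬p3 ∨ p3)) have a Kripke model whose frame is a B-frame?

No, unsatisfiable

1. ¬((¬p3 ∨ p3) → □◇(¬p3 ∨ p3)), u
2. ¬p3 ∨ p3, u   [¬→-rule on 1]
3. ¬□◇(¬p3 ∨ p3), u   [¬→-rule on 1]
4. p3, u   [∨-rule on 2 (branches; this branch)]
5. ¬◇(¬p3 ∨ p3), v   [¬□-rule on 3: fresh world v, uRv]
6. ¬(¬p3 ∨ p3), u   [¬◇-rule on 5 via vRu]
7. ¬p3, u   [¬∨-rule on 6]
Accessibility: uRu, uRv, vRu, vRv
Branch closes: p3 and ¬p3 both at u.
Every branch closes; the branch above is one of them.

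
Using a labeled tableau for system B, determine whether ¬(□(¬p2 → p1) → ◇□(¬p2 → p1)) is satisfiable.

1. ¬(□(¬p2 → p1) → ◇□(¬p2 → p1)), 0
2. □(¬p2 → p1), 0   [¬→-rule on 1]
3. ¬◇□(¬p2 → p1), 0   [¬→-rule on 1]
4. ¬p2 → p1, 0   [□-rule on 2 via 0R0]
5. ¬□(¬p2 → p1), 0   [¬◇-rule on 3 via 0R0]
6. p1, 0   [→-rule on 4 (branches; this branch)]
7. ¬(¬p2 → p1), 1   [¬□-rule on 5: fresh world 1, 0R1]
8. ¬p2, 1   [¬→-rule on 7]
9. ¬p1, 1   [¬→-rule on 7]
10. ¬p2 → p1, 1   [□-rule on 2 via 0R1]
11. ¬□(¬p2 → p1), 1   [¬◇-rule on 3 via 0R1]
12. p1, 1   [→-rule on 10 (branches; this branch)]
Accessibility: 0R0, 0R1, 1R0, 1R1
Branch closes: p1 and ¬p1 both at 1.
All branches of the tableau close; one closing branch shown above.

No, unsatisfiable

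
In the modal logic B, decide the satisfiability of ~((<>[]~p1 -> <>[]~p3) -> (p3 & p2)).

Yes, satisfiable

1. ~((<>[]~p1 -> <>[]~p3) -> (p3 & p2)), u
2. <>[]~p1 -> <>[]~p3, u
3. ~(p3 & p2), u
4. <>[]~p3, u
5. ~p2, u
6. []~p3, v
7. ~p3, u
8. ~p3, v
Accessibility: uRu, uRv, vRu, vRv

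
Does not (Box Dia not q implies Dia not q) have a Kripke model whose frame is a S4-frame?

No, unsatisfiable

1. not (Box Dia not q implies Dia not q), w0
2. Box Dia not q, w0
3. not Dia not q, w0
4. Dia not q, w0
5. q, w0
6. not q, w1
7. Dia not q, w1
8. q, w1
Accessibility: w0Rw0, w0Rw1, w1Rw1
Branch closes: q and not q both at w1.
All branches of the tableau close; one closing branch shown above.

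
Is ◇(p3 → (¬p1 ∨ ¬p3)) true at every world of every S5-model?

Not valid

Tableau for the negation ¬◇(p3 → (¬p1 ∨ ¬p3)):
1. ¬◇(p3 → (¬p1 ∨ ¬p3)), u
2. ¬(p3 → (¬p1 ∨ ¬p3)), u   [¬◇-rule on 1 via uRu]
3. p3, u   [¬→-rule on 2]
4. ¬(¬p1 ∨ ¬p3), u   [¬→-rule on 2]
5. p1, u   [¬∨-rule on 4]
Accessibility: uRu
The negation has an open branch (countermodel exists).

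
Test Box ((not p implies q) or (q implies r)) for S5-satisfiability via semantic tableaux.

1. Box ((not p implies q) or (q implies r)), w0
2. (not p implies q) or (q implies r), w0
3. q implies r, w0
4. r, w0
Accessibility: w0Rw0

Satisfiable (open branch found)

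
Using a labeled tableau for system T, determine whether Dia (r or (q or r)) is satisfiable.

1. Dia (r or (q or r)), 0
2. r or (q or r), 1
3. q or r, 1
4. r, 1
Accessibility: 0R0, 0R1, 1R1

Yes, satisfiable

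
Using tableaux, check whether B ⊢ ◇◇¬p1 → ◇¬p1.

Tableau for the negation ¬(◇◇¬p1 → ◇¬p1):
1. ¬(◇◇¬p1 → ◇¬p1), u
2. ◇◇¬p1, u
3. ¬◇¬p1, u
4. p1, u
5. ◇¬p1, v
6. p1, v
7. ¬p1, w
Accessibility: uRu, uRv, vRu, vRv, vRw, wRv, wRw
The negation has an open branch (countermodel exists).

No, not valid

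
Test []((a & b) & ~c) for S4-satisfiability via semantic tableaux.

1. []((a & b) & ~c), w0
2. (a & b) & ~c, w0
3. a & b, w0
4. ~c, w0
5. a, w0
6. b, w0
Accessibility: w0Rw0

Satisfiable (open branch found)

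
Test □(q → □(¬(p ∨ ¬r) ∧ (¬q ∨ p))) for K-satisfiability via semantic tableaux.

Satisfiable (open branch found)

1. □(q → □(¬(p ∨ ¬r) ∧ (¬q ∨ p))), w0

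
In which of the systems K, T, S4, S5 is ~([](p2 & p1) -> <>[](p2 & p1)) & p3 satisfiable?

K-tableau for the formula:
1. ~([](p2 & p1) -> <>[](p2 & p1)) & p3, w0
2. ~([](p2 & p1) -> <>[](p2 & p1)), w0
3. p3, w0
4. [](p2 & p1), w0
5. ~<>[](p2 & p1), w0
Complete open branch: satisfiable in K.
T-tableau for the formula:
1. ~([](p2 & p1) -> <>[](p2 & p1)) & p3, w0
2. ~([](p2 & p1) -> <>[](p2 & p1)), w0
3. p3, w0
4. [](p2 & p1), w0
5. ~<>[](p2 & p1), w0
6. p2 & p1, w0
7. p2, w0
8. p1, w0
9. ~[](p2 & p1), w0
10. ~(p2 & p1), w1
11. p2 & p1, w1
12. p2, w1
13. p1, w1
14. ~[](p2 & p1), w1
15. ~p1, w1
Accessibility: w0Rw0, w0Rw1, w1Rw1
Branch closes: p1 and ~p1 both at w1.
Every branch closes (one shown): unsatisfiable in T, hence also in S4, S5 (every S4/S5-frame is a T-frame).

K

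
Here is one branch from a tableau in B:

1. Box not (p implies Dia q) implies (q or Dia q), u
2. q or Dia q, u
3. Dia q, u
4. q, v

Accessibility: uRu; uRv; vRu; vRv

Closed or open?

No world carries both an atom and its negation.

Not closed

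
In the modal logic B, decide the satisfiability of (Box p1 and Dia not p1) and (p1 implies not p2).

1. (Box p1 and Dia not p1) and (p1 implies not p2), u
2. Box p1 and Dia not p1, u   [and-rule on 1]
3. p1 implies not p2, u   [and-rule on 1]
4. Box p1, u   [and-rule on 2]
5. Dia not p1, u   [and-rule on 2]
6. p1, u   [Box-rule on 4 via uRu]
7. not p2, u   [implies-rule on 3 (branches; this branch)]
8. not p1, v   [Dia-rule on 5: fresh world v, uRv]
9. p1, v   [Box-rule on 4 via uRv]
Accessibility: uRu, uRv, vRu, vRv
Branch closes: p1 and not p1 both at v.
(One branch shown.) All branches close.

Unsatisfiable (every branch closes)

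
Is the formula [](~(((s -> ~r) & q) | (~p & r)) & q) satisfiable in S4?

1. [](~(((s -> ~r) & q) | (~p & r)) & q), u
2. ~(((s -> ~r) & q) | (~p & r)) & q, u
3. ~(((s -> ~r) & q) | (~p & r)), u
4. q, u
5. ~((s -> ~r) & q), u
6. ~(~p & r), u
7. ~(s -> ~r), u
8. s, u
9. r, u
10. p, u
Accessibility: uRu

Satisfiable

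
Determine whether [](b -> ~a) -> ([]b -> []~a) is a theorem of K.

Tableau for the negation ~([](b -> ~a) -> ([]b -> []~a)):
1. ~([](b -> ~a) -> ([]b -> []~a)), u
2. [](b -> ~a), u
3. ~([]b -> []~a), u
4. []b, u
5. ~[]~a, u
6. a, v
7. b -> ~a, v
8. b, v
9. ~a, v
Accessibility: uRv
Branch closes: a and ~a both at v.
Every branch of the negation's tableau closes; the branch above is one of them.

Valid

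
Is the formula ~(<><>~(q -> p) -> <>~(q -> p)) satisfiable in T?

1. ~(<><>~(q -> p) -> <>~(q -> p)), w0
2. <><>~(q -> p), w0
3. ~<>~(q -> p), w0
4. q -> p, w0
5. p, w0
6. <>~(q -> p), w1
7. q -> p, w1
8. p, w1
9. ~(q -> p), w2
10. q, w2
11. ~p, w2
Accessibility: w0Rw0, w0Rw1, w1Rw1, w1Rw2, w2Rw2

Satisfiable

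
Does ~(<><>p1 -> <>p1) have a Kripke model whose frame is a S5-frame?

1. ~(<><>p1 -> <>p1), w0
2. <><>p1, w0
3. ~<>p1, w0
4. ~p1, w0
5. <>p1, w1
6. ~p1, w1
7. p1, w2
8. ~p1, w2
Accessibility: w0Rw0, w0Rw1, w0Rw2, w1Rw0, w1Rw1, w1Rw2, w2Rw0, w2Rw1, w2Rw2
Branch closes: p1 and ~p1 both at w2.
Every branch closes; the branch above is one of them.

Unsatisfiable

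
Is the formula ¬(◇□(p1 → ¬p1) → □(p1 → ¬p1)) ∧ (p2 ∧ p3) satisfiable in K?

1. ¬(◇□(p1 → ¬p1) → □(p1 → ¬p1)) ∧ (p2 ∧ p3), u
2. ¬(◇□(p1 → ¬p1) → □(p1 → ¬p1)), u   [∧-rule on 1]
3. p2 ∧ p3, u   [∧-rule on 1]
4. ◇□(p1 → ¬p1), u   [¬→-rule on 2]
5. ¬□(p1 → ¬p1), u   [¬→-rule on 2]
6. p2, u   [∧-rule on 3]
7. p3, u   [∧-rule on 3]
8. □(p1 → ¬p1), v   [◇-rule on 4: fresh world v, uRv]
9. ¬(p1 → ¬p1), w   [¬□-rule on 5: fresh world w, uRw]
10. p1, w   [¬→-rule on 9]
Accessibility: uRv, uRw

Satisfiable (open branch found)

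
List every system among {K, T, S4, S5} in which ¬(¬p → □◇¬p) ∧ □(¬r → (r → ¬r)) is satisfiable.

S5-tableau for the formula:
1. ¬(¬p → □◇¬p) ∧ □(¬r → (r → ¬r)), u
2. ¬(¬p → □◇¬p), u
3. □(¬r → (r → ¬r)), u
4. ¬p, u
5. ¬□◇¬p, u
6. ¬r → (r → ¬r), u
7. r → ¬r, u
8. ¬r, u
9. ¬◇¬p, v
10. ¬r → (r → ¬r), v
11. p, u
Accessibility: uRu, uRv, vRu, vRv
Branch closes: p and ¬p both at u.
Every branch closes (one shown): unsatisfiable in S5.
S4-tableau for the formula:
1. ¬(¬p → □◇¬p) ∧ □(¬r → (r → ¬r)), u
2. ¬(¬p → □◇¬p), u
3. □(¬r → (r → ¬r)), u
4. ¬p, u
5. ¬□◇¬p, u
6. ¬r → (r → ¬r), u
7. r → ¬r, u
8. ¬r, u
9. ¬◇¬p, v
10. ¬r → (r → ¬r), v
11. p, v
12. r → ¬r, v
13. ¬r, v
Accessibility: uRu, uRv, vRv
Complete open branch: satisfiable in S4, hence also in K, T (this S4-model is also a K-model and a T-model).

K, T, S4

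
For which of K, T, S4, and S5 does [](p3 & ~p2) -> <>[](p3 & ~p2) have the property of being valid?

T, S4, S5

T-tableau for the negation ~([](p3 & ~p2) -> <>[](p3 & ~p2)):
1. ~([](p3 & ~p2) -> <>[](p3 & ~p2)), 0
2. [](p3 & ~p2), 0
3. ~<>[](p3 & ~p2), 0
4. p3 & ~p2, 0
5. p3, 0
6. ~p2, 0
7. ~[](p3 & ~p2), 0
8. ~(p3 & ~p2), 1
9. p3 & ~p2, 1
10. p3, 1
11. ~p2, 1
12. ~[](p3 & ~p2), 1
13. p2, 1
Accessibility: 0R0, 0R1, 1R1
Branch closes: p2 and ~p2 both at 1.
Every branch closes (one shown): valid in T, hence also in S4, S5 (every theorem of T is a theorem of S4 and S5).
K-tableau for the negation ~([](p3 & ~p2) -> <>[](p3 & ~p2)):
1. ~([](p3 & ~p2) -> <>[](p3 & ~p2)), 0
2. [](p3 & ~p2), 0
3. ~<>[](p3 & ~p2), 0
Complete open branch: countermodel on a K-frame, so not valid in K.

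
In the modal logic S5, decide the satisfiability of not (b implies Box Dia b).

No, unsatisfiable

1. not (b implies Box Dia b), 0
2. b, 0
3. not Box Dia b, 0
4. not Dia b, 1
5. not b, 0
Accessibility: 0R0, 0R1, 1R0, 1R1
Branch closes: b and not b both at 0.
Every branch closes; the branch above is one of them.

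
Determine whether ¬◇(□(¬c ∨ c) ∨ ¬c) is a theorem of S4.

Invalid (countermodel exists)

Tableau for the negation ◇(□(¬c ∨ c) ∨ ¬c):
1. ◇(□(¬c ∨ c) ∨ ¬c), u
2. □(¬c ∨ c) ∨ ¬c, v   [◇-rule on 1: fresh world v, uRv]
3. ¬c, v   [∨-rule on 2 (branches; this branch)]
Accessibility: uRu, uRv, vRv
The negation has an open branch (countermodel exists).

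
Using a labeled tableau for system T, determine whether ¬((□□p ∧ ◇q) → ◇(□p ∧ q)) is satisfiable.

No, unsatisfiable

1. ¬((□□p ∧ ◇q) → ◇(□p ∧ q)), u
2. □□p ∧ ◇q, u
3. ¬◇(□p ∧ q), u
4. □□p, u
5. ◇q, u
6. ¬(□p ∧ q), u
7. □p, u
8. p, u
9. ¬□p, u
10. q, v
11. ¬(□p ∧ q), v
12. □p, v
13. p, v
14. ¬□p, v
15. ¬p, w
16. ¬(□p ∧ q), w
17. □p, w
18. p, w
Accessibility: uRu, uRv, uRw, vRv, wRw
Branch closes: p and ¬p both at w.
(One branch shown.) All branches close.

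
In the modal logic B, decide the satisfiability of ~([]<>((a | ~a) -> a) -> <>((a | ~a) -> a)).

1. ~([]<>((a | ~a) -> a) -> <>((a | ~a) -> a)), u
2. []<>((a | ~a) -> a), u
3. ~<>((a | ~a) -> a), u
4. <>((a | ~a) -> a), u
5. ~((a | ~a) -> a), u
6. a | ~a, u
7. ~a, u
8. (a | ~a) -> a, v
9. <>((a | ~a) -> a), v
10. ~((a | ~a) -> a), v
11. a | ~a, v
12. ~a, v
13. ~(a | ~a), v
14. a, v
Accessibility: uRu, uRv, vRu, vRv
Branch closes: a and ~a both at v.
All branches of the tableau close; one closing branch shown above.

No, unsatisfiable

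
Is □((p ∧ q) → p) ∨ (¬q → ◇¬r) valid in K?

Tableau for the negation ¬(□((p ∧ q) → p) ∨ (¬q → ◇¬r)):
1. ¬(□((p ∧ q) → p) ∨ (¬q → ◇¬r)), 0
2. ¬□((p ∧ q) → p), 0
3. ¬(¬q → ◇¬r), 0
4. ¬q, 0
5. ¬◇¬r, 0
6. ¬((p ∧ q) → p), 1
7. p ∧ q, 1
8. ¬p, 1
9. p, 1
10. q, 1
Accessibility: 0R1
Branch closes: p and ¬p both at 1.
Every branch of the negation's tableau closes; the branch above is one of them.

Yes, valid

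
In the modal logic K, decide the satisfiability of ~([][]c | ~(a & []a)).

Satisfiable

1. ~([][]c | ~(a & []a)), w0
2. ~[][]c, w0
3. a & []a, w0
4. a, w0
5. []a, w0
6. ~[]c, w1
7. a, w1
8. ~c, w2
Accessibility: w0Rw1, w1Rw2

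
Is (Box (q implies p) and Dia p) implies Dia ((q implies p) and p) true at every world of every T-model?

Yes, valid

Tableau for the negation not ((Box (q implies p) and Dia p) implies Dia ((q implies p) and p)):
1. not ((Box (q implies p) and Dia p) implies Dia ((q implies p) and p)), w0
2. Box (q implies p) and Dia p, w0
3. not Dia ((q implies p) and p), w0
4. Box (q implies p), w0
5. Dia p, w0
6. not ((q implies p) and p), w0
7. q implies p, w0
8. not p, w0
9. not q, w0
10. p, w1
11. not ((q implies p) and p), w1
12. q implies p, w1
13. not (q implies p), w1
14. q, w1
15. not p, w1
Accessibility: w0Rw0, w0Rw1, w1Rw1
Branch closes: p and not p both at w1.
Every branch of the negation's tableau closes; the branch above is one of them.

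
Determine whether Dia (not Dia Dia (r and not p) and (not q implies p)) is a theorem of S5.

Tableau for the negation not Dia (not Dia Dia (r and not p) and (not q implies p)):
1. not Dia (not Dia Dia (r and not p) and (not q implies p)), w0
2. not (not Dia Dia (r and not p) and (not q implies p)), w0
3. not (not q implies p), w0
4. not q, w0
5. not p, w0
Accessibility: w0Rw0
The negation has an open branch (countermodel exists).

No, not valid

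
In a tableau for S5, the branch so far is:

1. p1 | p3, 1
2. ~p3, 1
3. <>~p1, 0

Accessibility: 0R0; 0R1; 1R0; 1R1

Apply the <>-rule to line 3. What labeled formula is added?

a fresh world 2 with 0R2, and ~p1 at 2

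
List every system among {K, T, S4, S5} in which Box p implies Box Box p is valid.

S4-tableau for the negation not (Box p implies Box Box p):
1. not (Box p implies Box Box p), w0
2. Box p, w0   [neg-implies-rule on 1]
3. not Box Box p, w0   [neg-implies-rule on 1]
4. p, w0   [Box-rule on 2 via w0Rw0]
5. not Box p, w1   [neg-Box-rule on 3: fresh world w1, w0Rw1]
6. p, w1   [Box-rule on 2 via w0Rw1]
7. not p, w2   [neg-Box-rule on 5: fresh world w2, w1Rw2]
8. p, w2   [Box-rule on 2 via w0Rw2]
Accessibility: w0Rw0, w0Rw1, w0Rw2, w1Rw1, w1Rw2, w2Rw2
Branch closes: p and not p both at w2.
Every branch closes (one shown): valid in S4, hence also in S5 (every theorem of S4 is a theorem of S5).
T-tableau for the negation not (Box p implies Box Box p):
1. not (Box p implies Box Box p), w0
2. Box p, w0   [neg-implies-rule on 1]
3. not Box Box p, w0   [neg-implies-rule on 1]
4. p, w0   [Box-rule on 2 via w0Rw0]
5. not Box p, w1   [neg-Box-rule on 3: fresh world w1, w0Rw1]
6. p, w1   [Box-rule on 2 via w0Rw1]
7. not p, w2   [neg-Box-rule on 5: fresh world w2, w1Rw2]
Accessibility: w0Rw0, w0Rw1, w1Rw1, w1Rw2, w2Rw2
Complete open branch: countermodel on a T-frame, so not valid in T, nor in K (the same frame is also a K-frame).

S4, S5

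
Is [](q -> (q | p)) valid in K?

Tableau for the negation ~[](q -> (q | p)):
1. ~[](q -> (q | p)), u
2. ~(q -> (q | p)), v
3. q, v
4. ~(q | p), v
5. ~q, v
6. ~p, v
Accessibility: uRv
Branch closes: q and ~q both at v.
Every branch of the negation's tableau closes; the branch above is one of them.

Yes, valid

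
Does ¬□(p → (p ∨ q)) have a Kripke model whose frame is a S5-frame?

Unsatisfiable

1. ¬□(p → (p ∨ q)), u
2. ¬(p → (p ∨ q)), v
3. p, v
4. ¬(p ∨ q), v
5. ¬p, v
6. ¬q, v
Accessibility: uRu, uRv, vRu, vRv
Branch closes: p and ¬p both at v.
Every branch closes; the branch above is one of them.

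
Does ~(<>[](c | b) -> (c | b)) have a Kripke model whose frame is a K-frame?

Satisfiable

1. ~(<>[](c | b) -> (c | b)), u
2. <>[](c | b), u   [~->-rule on 1]
3. ~(c | b), u   [~->-rule on 1]
4. ~c, u   [~|-rule on 3]
5. ~b, u   [~|-rule on 3]
6. [](c | b), v   [<>-rule on 2: fresh world v, uRv]
Accessibility: uRv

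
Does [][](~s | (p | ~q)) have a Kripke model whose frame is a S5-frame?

1. [][](~s | (p | ~q)), 0
2. [](~s | (p | ~q)), 0   [[]-rule on 1 via 0R0]
3. ~s | (p | ~q), 0   [[]-rule on 2 via 0R0]
4. p | ~q, 0   [|-rule on 3 (branches; this branch)]
5. ~q, 0   [|-rule on 4 (branches; this branch)]
Accessibility: 0R0

Satisfiable (open branch found)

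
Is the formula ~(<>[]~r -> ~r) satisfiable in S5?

Unsatisfiable

1. ~(<>[]~r -> ~r), w0
2. <>[]~r, w0
3. r, w0
4. []~r, w1
5. ~r, w0
Accessibility: w0Rw0, w0Rw1, w1Rw0, w1Rw1
Branch closes: r and ~r both at w0.
(One branch shown.) All branches close.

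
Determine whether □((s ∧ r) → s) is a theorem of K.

Tableau for the negation ¬□((s ∧ r) → s):
1. ¬□((s ∧ r) → s), w0
2. ¬((s ∧ r) → s), w1
3. s ∧ r, w1
4. ¬s, w1
5. s, w1
6. r, w1
Accessibility: w0Rw1
Branch closes: s and ¬s both at w1.
Every branch of the negation's tableau closes; the branch above is one of them.

Valid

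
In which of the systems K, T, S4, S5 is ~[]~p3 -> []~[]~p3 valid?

S4-tableau for the negation ~(~[]~p3 -> []~[]~p3):
1. ~(~[]~p3 -> []~[]~p3), w0
2. ~[]~p3, w0
3. ~[]~[]~p3, w0
4. p3, w1
5. []~p3, w2
6. ~p3, w2
Accessibility: w0Rw0, w0Rw1, w0Rw2, w1Rw1, w2Rw2
Complete open branch: countermodel on an S4-frame, so not valid in S4, nor in K, T (the same frame is also a K-frame and a T-frame).
S5-tableau for the negation ~(~[]~p3 -> []~[]~p3):
1. ~(~[]~p3 -> []~[]~p3), w0
2. ~[]~p3, w0
3. ~[]~[]~p3, w0
4. p3, w1
5. []~p3, w2
6. ~p3, w0
7. ~p3, w1
Accessibility: w0Rw0, w0Rw1, w0Rw2, w1Rw0, w1Rw1, w1Rw2, w2Rw0, w2Rw1, w2Rw2
Branch closes: p3 and ~p3 both at w1.
Every branch closes (one shown): valid in S5.

S5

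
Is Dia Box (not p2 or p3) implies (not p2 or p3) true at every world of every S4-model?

No, not valid

Tableau for the negation not (Dia Box (not p2 or p3) implies (not p2 or p3)):
1. not (Dia Box (not p2 or p3) implies (not p2 or p3)), u
2. Dia Box (not p2 or p3), u
3. not (not p2 or p3), u
4. p2, u
5. not p3, u
6. Box (not p2 or p3), v
7. not p2 or p3, v
8. p3, v
Accessibility: uRu, uRv, vRv
The negation has an open branch (countermodel exists).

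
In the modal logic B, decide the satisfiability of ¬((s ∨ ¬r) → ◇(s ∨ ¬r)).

Unsatisfiable (every branch closes)

1. ¬((s ∨ ¬r) → ◇(s ∨ ¬r)), u
2. s ∨ ¬r, u
3. ¬◇(s ∨ ¬r), u
4. ¬(s ∨ ¬r), u
5. ¬s, u
6. r, u
7. ¬r, u
Accessibility: uRu
Branch closes: r and ¬r both at u.
(One branch shown.) All branches close.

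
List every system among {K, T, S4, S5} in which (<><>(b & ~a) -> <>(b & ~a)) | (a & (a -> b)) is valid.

T-tableau for the negation ~((<><>(b & ~a) -> <>(b & ~a)) | (a & (a -> b))):
1. ~((<><>(b & ~a) -> <>(b & ~a)) | (a & (a -> b))), 0
2. ~(<><>(b & ~a) -> <>(b & ~a)), 0
3. ~(a & (a -> b)), 0
4. <><>(b & ~a), 0
5. ~<>(b & ~a), 0
6. ~(b & ~a), 0
7. ~(a -> b), 0
8. a, 0
9. ~b, 0
10. <>(b & ~a), 1
11. ~(b & ~a), 1
12. a, 1
13. b & ~a, 2
14. b, 2
15. ~a, 2
Accessibility: 0R0, 0R1, 1R1, 1R2, 2R2
Complete open branch: countermodel on a T-frame, so not valid in T, nor in K (the same frame is also a K-frame).
S4-tableau for the negation ~((<><>(b & ~a) -> <>(b & ~a)) | (a & (a -> b))):
1. ~((<><>(b & ~a) -> <>(b & ~a)) | (a & (a -> b))), 0
2. ~(<><>(b & ~a) -> <>(b & ~a)), 0
3. ~(a & (a -> b)), 0
4. <><>(b & ~a), 0
5. ~<>(b & ~a), 0
6. ~(b & ~a), 0
7. ~(a -> b), 0
8. a, 0
9. ~b, 0
10. <>(b & ~a), 1
11. ~(b & ~a), 1
12. a, 1
13. b & ~a, 2
14. b, 2
15. ~a, 2
16. ~(b & ~a), 2
17. a, 2
Accessibility: 0R0, 0R1, 0R2, 1R1, 1R2, 2R2
Branch closes: a and ~a both at 2.
Every branch closes (one shown): valid in S4, hence also in S5 (every theorem of S4 is a theorem of S5).

S4, S5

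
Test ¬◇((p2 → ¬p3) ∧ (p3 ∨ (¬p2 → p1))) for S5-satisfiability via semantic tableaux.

Satisfiable

1. ¬◇((p2 → ¬p3) ∧ (p3 ∨ (¬p2 → p1))), 0
2. ¬((p2 → ¬p3) ∧ (p3 ∨ (¬p2 → p1))), 0
3. ¬(p3 ∨ (¬p2 → p1)), 0
4. ¬p3, 0
5. ¬(¬p2 → p1), 0
6. ¬p2, 0
7. ¬p1, 0
Accessibility: 0R0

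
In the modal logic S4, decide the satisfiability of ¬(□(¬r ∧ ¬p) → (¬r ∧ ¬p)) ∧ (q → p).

1. ¬(□(¬r ∧ ¬p) → (¬r ∧ ¬p)) ∧ (q → p), w0
2. ¬(□(¬r ∧ ¬p) → (¬r ∧ ¬p)), w0
3. q → p, w0
4. □(¬r ∧ ¬p), w0
5. ¬(¬r ∧ ¬p), w0
6. ¬r ∧ ¬p, w0
7. ¬r, w0
8. ¬p, w0
9. ¬q, w0
10. p, w0
Accessibility: w0Rw0
Branch closes: p and ¬p both at w0.
(One branch shown.) All branches close.

Unsatisfiable (every branch closes)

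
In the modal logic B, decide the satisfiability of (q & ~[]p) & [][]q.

1. (q & ~[]p) & [][]q, 0
2. q & ~[]p, 0
3. [][]q, 0
4. q, 0
5. ~[]p, 0
6. []q, 0
7. ~p, 1
8. []q, 1
9. q, 1
Accessibility: 0R0, 0R1, 1R0, 1R1

Satisfiable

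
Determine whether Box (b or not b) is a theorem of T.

Yes, valid

Tableau for the negation not Box (b or not b):
1. not Box (b or not b), 0
2. not (b or not b), 1
3. not b, 1
4. b, 1
Accessibility: 0R0, 0R1, 1R1
Branch closes: b and not b both at 1.
Every branch of the negation's tableau closes; the branch above is one of them.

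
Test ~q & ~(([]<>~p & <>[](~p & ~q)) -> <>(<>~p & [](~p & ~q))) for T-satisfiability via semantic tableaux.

No, unsatisfiable

1. ~q & ~(([]<>~p & <>[](~p & ~q)) -> <>(<>~p & [](~p & ~q))), w0
2. ~q, w0
3. ~(([]<>~p & <>[](~p & ~q)) -> <>(<>~p & [](~p & ~q))), w0
4. []<>~p & <>[](~p & ~q), w0
5. ~<>(<>~p & [](~p & ~q)), w0
6. []<>~p, w0
7. <>[](~p & ~q), w0
8. ~(<>~p & [](~p & ~q)), w0
9. <>~p, w0
10. ~[](~p & ~q), w0
11. [](~p & ~q), w1
12. ~(<>~p & [](~p & ~q)), w1
13. <>~p, w1
14. ~p & ~q, w1
15. ~p, w1
16. ~q, w1
17. ~[](~p & ~q), w1
18. ~p, w2
19. ~(<>~p & [](~p & ~q)), w2
20. <>~p, w2
21. ~[](~p & ~q), w2
22. ~(~p & ~q), w3
23. ~(<>~p & [](~p & ~q)), w3
24. <>~p, w3
25. q, w3
26. ~<>~p, w3
27. p, w3
28. ~p, w4
29. ~p & ~q, w4
30. ~q, w4
31. ~(~p & ~q), w5
32. ~p & ~q, w5
33. ~p, w5
34. ~q, w5
35. q, w5
Accessibility: w0Rw0, w0Rw1, w0Rw2, w0Rw3, w1Rw1, w1Rw4, w1Rw5, w2Rw2, w3Rw3, w4Rw4, w5Rw5
Branch closes: q and ~q both at w5.
Every branch closes; the branch above is one of them.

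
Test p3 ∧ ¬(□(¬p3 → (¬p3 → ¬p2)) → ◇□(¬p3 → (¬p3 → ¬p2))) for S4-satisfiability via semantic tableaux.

1. p3 ∧ ¬(□(¬p3 → (¬p3 → ¬p2)) → ◇□(¬p3 → (¬p3 → ¬p2))), w0
2. p3, w0   [∧-rule on 1]
3. ¬(□(¬p3 → (¬p3 → ¬p2)) → ◇□(¬p3 → (¬p3 → ¬p2))), w0   [∧-rule on 1]
4. □(¬p3 → (¬p3 → ¬p2)), w0   [¬→-rule on 3]
5. ¬◇□(¬p3 → (¬p3 → ¬p2)), w0   [¬→-rule on 3]
6. ¬p3 → (¬p3 → ¬p2), w0   [□-rule on 4 via w0Rw0]
7. ¬□(¬p3 → (¬p3 → ¬p2)), w0   [¬◇-rule on 5 via w0Rw0]
8. ¬p3 → ¬p2, w0   [→-rule on 6 (branches; this branch)]
9. ¬p2, w0   [→-rule on 8 (branches; this branch)]
10. ¬(¬p3 → (¬p3 → ¬p2)), w1   [¬□-rule on 7: fresh world w1, w0Rw1]
11. ¬p3, w1   [¬→-rule on 10]
12. ¬(¬p3 → ¬p2), w1   [¬→-rule on 10]
13. p2, w1   [¬→-rule on 12]
14. ¬p3 → (¬p3 → ¬p2), w1   [□-rule on 4 via w0Rw1]
15. ¬□(¬p3 → (¬p3 → ¬p2)), w1   [¬◇-rule on 5 via w0Rw1]
16. ¬p3 → ¬p2, w1   [→-rule on 14 (branches; this branch)]
17. ¬p2, w1   [→-rule on 16 (branches; this branch)]
Accessibility: w0Rw0, w0Rw1, w1Rw1
Branch closes: p2 and ¬p2 both at w1.
All branches of the tableau close; one closing branch shown above.

Unsatisfiable (every branch closes)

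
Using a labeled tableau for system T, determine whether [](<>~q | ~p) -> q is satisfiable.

Yes, satisfiable

1. [](<>~q | ~p) -> q, u
2. q, u
Accessibility: uRu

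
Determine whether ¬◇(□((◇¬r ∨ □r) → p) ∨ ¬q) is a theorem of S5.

Tableau for the negation ◇(□((◇¬r ∨ □r) → p) ∨ ¬q):
1. ◇(□((◇¬r ∨ □r) → p) ∨ ¬q), w0
2. □((◇¬r ∨ □r) → p) ∨ ¬q, w1
3. ¬q, w1
Accessibility: w0Rw0, w0Rw1, w1Rw0, w1Rw1
The negation has an open branch (countermodel exists).

No, not valid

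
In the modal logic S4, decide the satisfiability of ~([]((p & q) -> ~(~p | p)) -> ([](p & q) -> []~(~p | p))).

No, unsatisfiable

1. ~([]((p & q) -> ~(~p | p)) -> ([](p & q) -> []~(~p | p))), 0
2. []((p & q) -> ~(~p | p)), 0   [~->-rule on 1]
3. ~([](p & q) -> []~(~p | p)), 0   [~->-rule on 1]
4. [](p & q), 0   [~->-rule on 3]
5. ~[]~(~p | p), 0   [~->-rule on 3]
6. (p & q) -> ~(~p | p), 0   [[]-rule on 2 via 0R0]
7. p & q, 0   [[]-rule on 4 via 0R0]
8. p, 0   [&-rule on 7]
9. q, 0   [&-rule on 7]
10. ~(~p | p), 0   [->-rule on 6 (branches; this branch)]
11. ~p, 0   [~|-rule on 10]
Accessibility: 0R0
Branch closes: p and ~p both at 0.
(One branch shown.) All branches close.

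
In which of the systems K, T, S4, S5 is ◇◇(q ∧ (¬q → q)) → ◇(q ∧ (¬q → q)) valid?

S4-tableau for the negation ¬(◇◇(q ∧ (¬q → q)) → ◇(q ∧ (¬q → q))):
1. ¬(◇◇(q ∧ (¬q → q)) → ◇(q ∧ (¬q → q))), u
2. ◇◇(q ∧ (¬q → q)), u   [¬→-rule on 1]
3. ¬◇(q ∧ (¬q → q)), u   [¬→-rule on 1]
4. ¬(q ∧ (¬q → q)), u   [¬◇-rule on 3 via uRu]
5. ¬(¬q → q), u   [¬∧-rule on 4 (branches; this branch)]
6. ¬q, u   [¬→-rule on 5]
7. ◇(q ∧ (¬q → q)), v   [◇-rule on 2: fresh world v, uRv]
8. ¬(q ∧ (¬q → q)), v   [¬◇-rule on 3 via uRv]
9. ¬(¬q → q), v   [¬∧-rule on 8 (branches; this branch)]
10. ¬q, v   [¬→-rule on 9]
11. q ∧ (¬q → q), w   [◇-rule on 7: fresh world w, vRw]
12. q, w   [∧-rule on 11]
13. ¬q → q, w   [∧-rule on 11]
14. ¬(q ∧ (¬q → q)), w   [¬◇-rule on 3 via uRw]
15. ¬(¬q → q), w   [¬∧-rule on 14 (branches; this branch)]
16. ¬q, w   [¬→-rule on 15]
Accessibility: uRu, uRv, uRw, vRv, vRw, wRw
Branch closes: q and ¬q both at w.
Every branch closes (one shown): valid in S4, hence also in S5 (every theorem of S4 is a theorem of S5).
T-tableau for the negation ¬(◇◇(q ∧ (¬q → q)) → ◇(q ∧ (¬q → q))):
1. ¬(◇◇(q ∧ (¬q → q)) → ◇(q ∧ (¬q → q))), u
2. ◇◇(q ∧ (¬q → q)), u   [¬→-rule on 1]
3. ¬◇(q ∧ (¬q → q)), u   [¬→-rule on 1]
4. ¬(q ∧ (¬q → q)), u   [¬◇-rule on 3 via uRu]
5. ¬(¬q → q), u   [¬∧-rule on 4 (branches; this branch)]
6. ¬q, u   [¬→-rule on 5]
7. ◇(q ∧ (¬q → q)), v   [◇-rule on 2: fresh world v, uRv]
8. ¬(q ∧ (¬q → q)), v   [¬◇-rule on 3 via uRv]
9. ¬(¬q → q), v   [¬∧-rule on 8 (branches; this branch)]
10. ¬q, v   [¬→-rule on 9]
11. q ∧ (¬q → q), w   [◇-rule on 7: fresh world w, vRw]
12. q, w   [∧-rule on 11]
13. ¬q → q, w   [∧-rule on 11]
Accessibility: uRu, uRv, vRv, vRw, wRw
Complete open branch: countermodel on a T-frame, so not valid in T, nor in K (the same frame is also a K-frame).

S4, S5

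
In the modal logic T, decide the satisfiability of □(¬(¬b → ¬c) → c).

1. □(¬(¬b → ¬c) → c), w0
2. ¬(¬b → ¬c) → c, w0   [□-rule on 1 via w0Rw0]
3. c, w0   [→-rule on 2 (branches; this branch)]
Accessibility: w0Rw0

Satisfiable (open branch found)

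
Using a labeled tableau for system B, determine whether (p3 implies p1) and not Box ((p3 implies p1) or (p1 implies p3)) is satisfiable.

1. (p3 implies p1) and not Box ((p3 implies p1) or (p1 implies p3)), u
2. p3 implies p1, u   [and-rule on 1]
3. not Box ((p3 implies p1) or (p1 implies p3)), u   [and-rule on 1]
4. p1, u   [implies-rule on 2 (branches; this branch)]
5. not ((p3 implies p1) or (p1 implies p3)), v   [neg-Box-rule on 3: fresh world v, uRv]
6. not (p3 implies p1), v   [neg-or-rule on 5]
7. not (p1 implies p3), v   [neg-or-rule on 5]
8. p3, v   [neg-implies-rule on 6]
9. not p1, v   [neg-implies-rule on 6]
10. p1, v   [neg-implies-rule on 7]
11. not p3, v   [neg-implies-rule on 7]
Accessibility: uRu, uRv, vRu, vRv
Branch closes: p1 and not p1 both at v.
All branches of the tableau close; one closing branch shown above.

Unsatisfiable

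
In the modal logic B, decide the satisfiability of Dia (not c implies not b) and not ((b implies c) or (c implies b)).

No, unsatisfiable

1. Dia (not c implies not b) and not ((b implies c) or (c implies b)), w0
2. Dia (not c implies not b), w0
3. not ((b implies c) or (c implies b)), w0
4. not (b implies c), w0
5. not (c implies b), w0
6. b, w0
7. not c, w0
8. c, w0
9. not b, w0
Accessibility: w0Rw0
Branch closes: c and not c both at w0.
All branches of the tableau close; one closing branch shown above.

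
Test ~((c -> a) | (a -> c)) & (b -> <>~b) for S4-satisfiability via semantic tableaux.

No, unsatisfiable

1. ~((c -> a) | (a -> c)) & (b -> <>~b), w0
2. ~((c -> a) | (a -> c)), w0   [&-rule on 1]
3. b -> <>~b, w0   [&-rule on 1]
4. ~(c -> a), w0   [~|-rule on 2]
5. ~(a -> c), w0   [~|-rule on 2]
6. c, w0   [~->-rule on 4]
7. ~a, w0   [~->-rule on 4]
8. a, w0   [~->-rule on 5]
9. ~c, w0   [~->-rule on 5]
Accessibility: w0Rw0
Branch closes: a and ~a both at w0.
Every branch closes; the branch above is one of them.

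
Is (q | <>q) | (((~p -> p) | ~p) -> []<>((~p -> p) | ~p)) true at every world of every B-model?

Tableau for the negation ~((q | <>q) | (((~p -> p) | ~p) -> []<>((~p -> p) | ~p))):
1. ~((q | <>q) | (((~p -> p) | ~p) -> []<>((~p -> p) | ~p))), u
2. ~(q | <>q), u
3. ~(((~p -> p) | ~p) -> []<>((~p -> p) | ~p)), u
4. ~q, u
5. ~<>q, u
6. (~p -> p) | ~p, u
7. ~[]<>((~p -> p) | ~p), u
8. ~p -> p, u
9. p, u
10. ~<>((~p -> p) | ~p), v
11. ~q, v
12. ~((~p -> p) | ~p), u
13. ~(~p -> p), u
14. ~p, u
Accessibility: uRu, uRv, vRu, vRv
Branch closes: p and ~p both at u.
All branches of the negation close; one closing branch shown above.

Yes, valid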